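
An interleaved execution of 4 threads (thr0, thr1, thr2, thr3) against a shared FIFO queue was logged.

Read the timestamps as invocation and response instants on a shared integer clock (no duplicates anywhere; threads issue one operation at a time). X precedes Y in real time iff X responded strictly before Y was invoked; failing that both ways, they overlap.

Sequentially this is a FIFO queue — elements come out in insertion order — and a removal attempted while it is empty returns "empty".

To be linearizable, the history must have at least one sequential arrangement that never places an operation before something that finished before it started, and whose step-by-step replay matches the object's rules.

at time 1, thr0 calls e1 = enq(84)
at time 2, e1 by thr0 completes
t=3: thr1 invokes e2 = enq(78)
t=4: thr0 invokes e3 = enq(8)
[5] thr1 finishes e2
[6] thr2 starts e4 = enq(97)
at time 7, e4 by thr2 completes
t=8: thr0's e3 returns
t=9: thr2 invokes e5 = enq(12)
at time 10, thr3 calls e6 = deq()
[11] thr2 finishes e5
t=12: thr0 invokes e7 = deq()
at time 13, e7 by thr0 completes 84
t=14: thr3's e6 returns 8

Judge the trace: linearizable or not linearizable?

linearizable

one valid linearization: e1, e3, e2, e4, e5, e7, e6
1. e1 enq(84), leaving queue <84>
2. e3 enq(8), leaving queue <84,8>
3. e2 enq(78), leaving queue <84,8,78>
4. e4 enq(97), leaving queue <84,8,78,97>
5. e5 enq(12), leaving queue <84,8,78,97,12>
6. e7 deq() → 84, leaving queue <8,78,97,12>
7. e6 deq() → 8, leaving queue <78,97,12>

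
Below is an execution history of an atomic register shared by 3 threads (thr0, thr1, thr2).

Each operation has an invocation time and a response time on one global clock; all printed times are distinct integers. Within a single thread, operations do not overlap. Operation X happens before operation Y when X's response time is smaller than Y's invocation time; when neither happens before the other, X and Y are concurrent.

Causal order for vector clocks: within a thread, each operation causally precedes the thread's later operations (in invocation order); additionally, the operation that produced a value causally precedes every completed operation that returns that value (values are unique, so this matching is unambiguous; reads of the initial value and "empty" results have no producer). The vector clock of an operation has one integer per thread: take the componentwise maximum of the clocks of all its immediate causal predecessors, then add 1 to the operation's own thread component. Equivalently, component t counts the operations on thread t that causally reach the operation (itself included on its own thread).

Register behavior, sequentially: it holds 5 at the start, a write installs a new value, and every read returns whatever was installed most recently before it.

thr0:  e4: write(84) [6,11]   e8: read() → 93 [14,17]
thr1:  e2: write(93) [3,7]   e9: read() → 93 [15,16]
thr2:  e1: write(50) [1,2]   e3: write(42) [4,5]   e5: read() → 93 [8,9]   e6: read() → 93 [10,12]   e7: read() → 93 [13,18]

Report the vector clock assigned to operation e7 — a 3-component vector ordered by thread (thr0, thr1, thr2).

(0, 1, 5)

root op e1, invoked 1: fresh clock plus thr2's own tick → (0, 0, 1)
root op e2, invoked 3: fresh clock plus thr1's own tick → (0, 1, 0)
root op e4, invoked 6: fresh clock plus thr0's own tick → (1, 0, 0)
from VC(e1)=(0, 0, 1), e3 (invoked 4) maxes components and bumps thr2 → (0, 0, 2)
from VC(e2)=(0, 1, 0), e9 (invoked 15) maxes components and bumps thr1 → (0, 2, 0)
from VC(e2)=(0, 1, 0), VC(e4)=(1, 0, 0), e8 (invoked 14) maxes components and bumps thr0 → (2, 1, 0)
from VC(e2)=(0, 1, 0), VC(e3)=(0, 0, 2), e5 (invoked 8) maxes components and bumps thr2 → (0, 1, 3)
from VC(e2)=(0, 1, 0), VC(e5)=(0, 1, 3), e6 (invoked 10) maxes components and bumps thr2 → (0, 1, 4)
from VC(e2)=(0, 1, 0), VC(e6)=(0, 1, 4), e7 (invoked 13) maxes components and bumps thr2 → (0, 1, 5)
target: VC(e7) = (0, 1, 5)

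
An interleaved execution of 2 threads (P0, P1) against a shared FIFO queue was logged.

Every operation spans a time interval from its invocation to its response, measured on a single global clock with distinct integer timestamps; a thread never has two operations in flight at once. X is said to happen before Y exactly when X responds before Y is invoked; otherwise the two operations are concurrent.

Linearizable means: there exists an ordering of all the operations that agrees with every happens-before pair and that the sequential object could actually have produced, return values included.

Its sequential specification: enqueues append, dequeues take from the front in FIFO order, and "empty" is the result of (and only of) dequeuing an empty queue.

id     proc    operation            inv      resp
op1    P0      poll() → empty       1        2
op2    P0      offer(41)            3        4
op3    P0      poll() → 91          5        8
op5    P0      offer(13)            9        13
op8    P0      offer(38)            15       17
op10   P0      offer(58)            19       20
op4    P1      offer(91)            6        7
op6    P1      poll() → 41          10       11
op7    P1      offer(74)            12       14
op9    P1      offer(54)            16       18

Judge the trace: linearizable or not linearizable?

not linearizable

cut after 7 events: linearizable; cut after 8 events (op3 responds, time 8): not linearizable
4 completed operations, 2 real-time-consistent orders — every FIFO queue replay fails
sample order op1, op2, op3, op4 stalls at step 3 — op3 poll() → 91 has no legal effect
sample order op1, op2, op4, op3 stalls at step 4 — op3 poll() → 91 has no legal effect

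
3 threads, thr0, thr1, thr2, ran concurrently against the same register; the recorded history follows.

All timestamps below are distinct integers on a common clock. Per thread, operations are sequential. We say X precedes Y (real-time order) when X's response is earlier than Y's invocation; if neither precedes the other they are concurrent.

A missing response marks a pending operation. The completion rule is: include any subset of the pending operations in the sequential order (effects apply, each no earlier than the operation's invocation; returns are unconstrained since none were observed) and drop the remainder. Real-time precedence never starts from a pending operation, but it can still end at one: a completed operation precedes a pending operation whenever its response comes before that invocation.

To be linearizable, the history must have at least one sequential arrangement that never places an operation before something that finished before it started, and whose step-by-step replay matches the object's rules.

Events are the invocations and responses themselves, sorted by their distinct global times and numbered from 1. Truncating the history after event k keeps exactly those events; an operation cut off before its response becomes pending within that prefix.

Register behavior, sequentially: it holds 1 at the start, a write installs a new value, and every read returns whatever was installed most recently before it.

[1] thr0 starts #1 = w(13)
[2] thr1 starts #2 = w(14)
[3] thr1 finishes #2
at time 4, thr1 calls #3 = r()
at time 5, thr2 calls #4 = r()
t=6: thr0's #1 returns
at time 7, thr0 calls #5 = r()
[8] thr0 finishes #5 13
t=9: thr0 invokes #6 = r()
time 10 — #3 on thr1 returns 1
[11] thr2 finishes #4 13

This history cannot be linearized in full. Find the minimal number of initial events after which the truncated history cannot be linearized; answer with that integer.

one valid order for events 1..9 is #2, #1, #3, #4, #5:
step 1: #2 w(14) — value 14
step 2: #1 w(13) — value 13
step 3: #3 r() (pending, included) — value 13
step 4: #4 r() (pending, included) — value 13
step 5: #5 r() → 13 — value 13
once event 10 joins (#3's response, time 10), exhaustive search finds no witness
completion choices over the 2 pending operations (#4, #6) were checked; none helps
one such order, #1, #2, #3, #5 (pending dropped), breaks at step 3 where #3 r() → 1 is illegal
one such order, #1, #2, #5, #3 (pending dropped), breaks at step 3 where #5 r() → 13 is illegal

10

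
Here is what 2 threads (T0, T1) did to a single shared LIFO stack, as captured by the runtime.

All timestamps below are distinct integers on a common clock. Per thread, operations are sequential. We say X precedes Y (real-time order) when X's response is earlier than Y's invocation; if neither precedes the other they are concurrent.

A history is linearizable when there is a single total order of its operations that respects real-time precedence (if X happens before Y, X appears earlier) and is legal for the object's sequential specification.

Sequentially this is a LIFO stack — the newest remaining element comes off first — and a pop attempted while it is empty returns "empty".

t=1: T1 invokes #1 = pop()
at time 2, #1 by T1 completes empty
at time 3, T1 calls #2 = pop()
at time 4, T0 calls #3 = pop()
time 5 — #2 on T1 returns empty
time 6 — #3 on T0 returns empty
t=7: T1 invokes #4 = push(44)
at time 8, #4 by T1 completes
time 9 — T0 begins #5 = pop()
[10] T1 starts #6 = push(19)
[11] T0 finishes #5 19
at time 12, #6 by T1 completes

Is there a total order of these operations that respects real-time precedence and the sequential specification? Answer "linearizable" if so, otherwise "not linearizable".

witness order: #1, #2, #3, #4, #6, #5
step 1: #1 pop() → empty — stack <>
step 2: #2 pop() → empty — stack <>
step 3: #3 pop() → empty — stack <>
step 4: #4 push(44) — stack <44>
step 5: #6 push(19) — stack <44,19>
step 6: #5 pop() → 19 — stack <44>

linearizable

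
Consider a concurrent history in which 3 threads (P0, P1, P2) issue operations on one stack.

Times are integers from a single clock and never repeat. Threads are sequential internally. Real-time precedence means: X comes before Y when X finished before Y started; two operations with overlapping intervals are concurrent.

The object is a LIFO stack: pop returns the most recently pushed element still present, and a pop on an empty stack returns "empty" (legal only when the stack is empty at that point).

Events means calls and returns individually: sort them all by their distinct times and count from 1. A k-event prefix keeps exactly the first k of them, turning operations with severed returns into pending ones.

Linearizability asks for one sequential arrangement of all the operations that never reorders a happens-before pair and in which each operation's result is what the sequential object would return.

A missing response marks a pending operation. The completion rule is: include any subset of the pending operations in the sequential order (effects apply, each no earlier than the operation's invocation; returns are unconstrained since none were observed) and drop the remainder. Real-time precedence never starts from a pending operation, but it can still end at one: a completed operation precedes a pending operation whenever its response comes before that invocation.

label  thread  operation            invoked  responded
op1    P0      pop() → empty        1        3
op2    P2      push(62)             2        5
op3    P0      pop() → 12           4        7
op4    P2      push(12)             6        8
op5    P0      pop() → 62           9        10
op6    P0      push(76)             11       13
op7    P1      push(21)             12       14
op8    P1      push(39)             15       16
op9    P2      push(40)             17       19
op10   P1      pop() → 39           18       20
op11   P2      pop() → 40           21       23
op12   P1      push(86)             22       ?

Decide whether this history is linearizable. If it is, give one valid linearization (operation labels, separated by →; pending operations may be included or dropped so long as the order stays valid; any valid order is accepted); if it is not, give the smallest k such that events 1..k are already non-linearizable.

linearizable — witness: op1 → op2 → op4 → op3 → op5 → op6 → op7 → op8 → op10 → op9 → op11

1. op1 pop() → empty, leaving stack <>
2. op2 push(62), leaving stack <62>
3. op4 push(12), leaving stack <62,12>
4. op3 pop() → 12, leaving stack <62>
5. op5 pop() → 62, leaving stack <>
6. op6 push(76), leaving stack <76>
7. op7 push(21), leaving stack <76,21>
8. op8 push(39), leaving stack <76,21,39>
9. op10 pop() → 39, leaving stack <76,21>
10. op9 push(40), leaving stack <76,21,40>
11. op11 pop() → 40, leaving stack <76,21>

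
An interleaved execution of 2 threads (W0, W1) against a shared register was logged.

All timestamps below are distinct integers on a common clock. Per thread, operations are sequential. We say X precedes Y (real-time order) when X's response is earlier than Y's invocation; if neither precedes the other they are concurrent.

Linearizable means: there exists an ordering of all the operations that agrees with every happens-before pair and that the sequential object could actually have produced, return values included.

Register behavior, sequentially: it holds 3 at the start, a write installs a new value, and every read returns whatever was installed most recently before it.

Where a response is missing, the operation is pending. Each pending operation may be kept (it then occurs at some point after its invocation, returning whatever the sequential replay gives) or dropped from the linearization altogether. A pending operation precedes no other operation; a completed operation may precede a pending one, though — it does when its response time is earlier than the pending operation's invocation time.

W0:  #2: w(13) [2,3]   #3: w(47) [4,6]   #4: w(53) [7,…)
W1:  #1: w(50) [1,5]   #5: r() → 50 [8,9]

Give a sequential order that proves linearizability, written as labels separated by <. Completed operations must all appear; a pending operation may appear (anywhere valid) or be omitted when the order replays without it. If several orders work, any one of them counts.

after step 1 (#2 w(13)): value 13
after step 2 (#3 w(47)): value 47
after step 3 (#1 w(50)): value 50
after step 4 (#5 r() → 50): value 50

#2 < #3 < #1 < #5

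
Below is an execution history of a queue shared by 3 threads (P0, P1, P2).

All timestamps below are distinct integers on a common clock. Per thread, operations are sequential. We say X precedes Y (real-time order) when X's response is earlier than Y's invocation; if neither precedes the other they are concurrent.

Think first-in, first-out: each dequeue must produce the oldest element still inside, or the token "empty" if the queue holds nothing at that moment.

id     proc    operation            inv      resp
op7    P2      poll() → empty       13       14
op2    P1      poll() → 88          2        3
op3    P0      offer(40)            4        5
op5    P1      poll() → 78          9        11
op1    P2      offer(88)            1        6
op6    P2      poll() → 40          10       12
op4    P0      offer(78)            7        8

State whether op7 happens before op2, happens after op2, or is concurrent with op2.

op7 spans [13,14], op2 spans [2,3]
resp(op2)=3 < inv(op7)=13

after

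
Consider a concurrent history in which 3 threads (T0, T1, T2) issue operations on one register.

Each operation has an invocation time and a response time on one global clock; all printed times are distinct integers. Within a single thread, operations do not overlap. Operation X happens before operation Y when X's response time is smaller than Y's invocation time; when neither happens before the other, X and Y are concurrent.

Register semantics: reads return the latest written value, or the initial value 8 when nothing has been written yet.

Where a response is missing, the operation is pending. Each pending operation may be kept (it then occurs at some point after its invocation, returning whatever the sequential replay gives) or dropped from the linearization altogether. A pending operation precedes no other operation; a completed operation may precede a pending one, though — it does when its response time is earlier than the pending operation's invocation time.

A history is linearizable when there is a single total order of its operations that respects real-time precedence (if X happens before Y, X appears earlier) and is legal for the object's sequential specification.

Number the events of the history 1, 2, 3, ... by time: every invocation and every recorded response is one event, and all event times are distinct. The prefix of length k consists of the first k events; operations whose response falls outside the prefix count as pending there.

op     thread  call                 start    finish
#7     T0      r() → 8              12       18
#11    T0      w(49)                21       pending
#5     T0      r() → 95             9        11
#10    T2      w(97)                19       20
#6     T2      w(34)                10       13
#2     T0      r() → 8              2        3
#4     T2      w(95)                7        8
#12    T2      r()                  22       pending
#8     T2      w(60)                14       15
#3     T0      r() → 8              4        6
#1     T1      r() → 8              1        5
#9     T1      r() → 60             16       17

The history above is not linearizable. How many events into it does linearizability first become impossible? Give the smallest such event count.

one valid order for events 1..17 is #1, #2, #3, #4, #5, #6, #7, #8, #9:
after step 1 (#1 r() → 8): value 8
after step 2 (#2 r() → 8): value 8
after step 3 (#3 r() → 8): value 8
after step 4 (#4 w(95)): value 95
after step 5 (#5 r() → 95): value 95
after step 6 (#6 w(34)): value 34
after step 7 (#7 r() (pending, included)): value 34
after step 8 (#8 w(60)): value 60
after step 9 (#9 r() → 60): value 60
with event 18 included (#7 responding at time 18), all real-time-consistent orders fail
take #1, #2, #3, #4, #5, #6, #7, #8, #9: step 7 already fails, because #7 r() → 8 cannot occur there
take #1, #2, #3, #4, #5, #6, #8, #7, #9: step 8 already fails, because #7 r() → 8 cannot occur there

18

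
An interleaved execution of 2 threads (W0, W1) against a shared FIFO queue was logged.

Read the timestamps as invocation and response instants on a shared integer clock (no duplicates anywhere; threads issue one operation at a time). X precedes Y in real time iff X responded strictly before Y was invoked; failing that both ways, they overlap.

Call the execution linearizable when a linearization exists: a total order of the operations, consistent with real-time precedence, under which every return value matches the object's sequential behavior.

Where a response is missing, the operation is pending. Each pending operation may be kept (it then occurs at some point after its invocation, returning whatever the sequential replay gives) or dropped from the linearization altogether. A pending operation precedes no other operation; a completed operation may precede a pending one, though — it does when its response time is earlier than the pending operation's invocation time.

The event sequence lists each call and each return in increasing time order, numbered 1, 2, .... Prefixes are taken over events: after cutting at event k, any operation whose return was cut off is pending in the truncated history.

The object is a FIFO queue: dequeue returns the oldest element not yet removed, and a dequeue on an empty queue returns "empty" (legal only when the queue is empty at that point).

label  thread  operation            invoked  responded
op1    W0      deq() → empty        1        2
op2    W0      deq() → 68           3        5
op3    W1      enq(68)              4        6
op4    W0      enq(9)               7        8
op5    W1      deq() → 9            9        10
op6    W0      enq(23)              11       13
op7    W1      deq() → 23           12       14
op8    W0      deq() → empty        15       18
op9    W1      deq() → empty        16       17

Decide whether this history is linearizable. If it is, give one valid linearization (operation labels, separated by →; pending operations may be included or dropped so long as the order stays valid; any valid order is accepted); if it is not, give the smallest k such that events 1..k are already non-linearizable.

linearizable — witness: op1 → op3 → op2 → op4 → op5 → op6 → op7 → op8 → op9

after step 1 (op1 deq() → empty): queue <>
after step 2 (op3 enq(68)): queue <68>
after step 3 (op2 deq() → 68): queue <>
after step 4 (op4 enq(9)): queue <9>
after step 5 (op5 deq() → 9): queue <>
after step 6 (op6 enq(23)): queue <23>
after step 7 (op7 deq() → 23): queue <>
after step 8 (op8 deq() → empty): queue <>
after step 9 (op9 deq() → empty): queue <>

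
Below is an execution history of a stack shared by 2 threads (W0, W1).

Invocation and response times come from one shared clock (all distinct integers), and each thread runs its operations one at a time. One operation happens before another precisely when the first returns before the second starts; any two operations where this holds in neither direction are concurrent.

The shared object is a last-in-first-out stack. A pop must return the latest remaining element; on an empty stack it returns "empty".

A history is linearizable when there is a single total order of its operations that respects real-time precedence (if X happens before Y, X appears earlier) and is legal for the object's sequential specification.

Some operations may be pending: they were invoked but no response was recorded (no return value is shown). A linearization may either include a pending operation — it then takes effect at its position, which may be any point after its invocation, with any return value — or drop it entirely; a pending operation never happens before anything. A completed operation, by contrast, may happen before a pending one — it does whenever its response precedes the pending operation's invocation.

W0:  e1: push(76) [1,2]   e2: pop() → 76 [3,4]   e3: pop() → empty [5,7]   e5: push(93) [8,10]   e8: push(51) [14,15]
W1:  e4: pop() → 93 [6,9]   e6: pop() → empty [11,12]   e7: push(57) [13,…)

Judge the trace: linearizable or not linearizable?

linearizable

one valid linearization: e1, e2, e3, e5, e4, e6, e7, e8
after step 1 (e1 push(76)): stack <76>
after step 2 (e2 pop() → 76): stack <>
after step 3 (e3 pop() → empty): stack <>
after step 4 (e5 push(93)): stack <93>
after step 5 (e4 pop() → 93): stack <>
after step 6 (e6 pop() → empty): stack <>
after step 7 (e7 push(57) (pending, included)): stack <57>
after step 8 (e8 push(51)): stack <57,51>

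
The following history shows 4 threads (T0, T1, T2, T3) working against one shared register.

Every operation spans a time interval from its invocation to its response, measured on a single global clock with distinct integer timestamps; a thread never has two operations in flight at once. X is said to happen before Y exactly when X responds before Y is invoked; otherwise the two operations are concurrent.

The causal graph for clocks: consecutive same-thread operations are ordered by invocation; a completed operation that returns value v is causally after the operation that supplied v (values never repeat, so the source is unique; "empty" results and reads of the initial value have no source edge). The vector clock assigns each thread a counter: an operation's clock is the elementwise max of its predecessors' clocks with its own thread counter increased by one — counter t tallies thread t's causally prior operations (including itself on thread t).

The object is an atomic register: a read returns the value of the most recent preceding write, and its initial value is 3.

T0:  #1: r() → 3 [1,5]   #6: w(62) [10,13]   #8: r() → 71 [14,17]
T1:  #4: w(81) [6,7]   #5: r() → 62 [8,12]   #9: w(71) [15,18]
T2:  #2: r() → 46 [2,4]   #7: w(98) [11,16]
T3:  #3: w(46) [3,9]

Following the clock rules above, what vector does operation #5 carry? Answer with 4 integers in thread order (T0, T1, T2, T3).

#3 (invocation 3): nothing precedes it; T3's component alone gives (0, 0, 0, 1)
#4 (invocation 6): nothing precedes it; T1's component alone gives (0, 1, 0, 0)
#1 (invocation 1): nothing precedes it; T0's component alone gives (1, 0, 0, 0)
invoked at 2, #2 merges VC(#3)=(0, 0, 0, 1) and bumps T2's slot → (0, 0, 1, 1)
invoked at 10, #6 merges VC(#1)=(1, 0, 0, 0) and bumps T0's slot → (2, 0, 0, 0)
invoked at 11, #7 merges VC(#2)=(0, 0, 1, 1) and bumps T2's slot → (0, 0, 2, 1)
invoked at 8, #5 merges VC(#4)=(0, 1, 0, 0), VC(#6)=(2, 0, 0, 0) and bumps T1's slot → (2, 2, 0, 0)
invoked at 15, #9 merges VC(#5)=(2, 2, 0, 0) and bumps T1's slot → (2, 3, 0, 0)
invoked at 14, #8 merges VC(#6)=(2, 0, 0, 0), VC(#9)=(2, 3, 0, 0) and bumps T0's slot → (3, 3, 0, 0)
target: VC(#5) = (2, 2, 0, 0)

(2, 2, 0, 0)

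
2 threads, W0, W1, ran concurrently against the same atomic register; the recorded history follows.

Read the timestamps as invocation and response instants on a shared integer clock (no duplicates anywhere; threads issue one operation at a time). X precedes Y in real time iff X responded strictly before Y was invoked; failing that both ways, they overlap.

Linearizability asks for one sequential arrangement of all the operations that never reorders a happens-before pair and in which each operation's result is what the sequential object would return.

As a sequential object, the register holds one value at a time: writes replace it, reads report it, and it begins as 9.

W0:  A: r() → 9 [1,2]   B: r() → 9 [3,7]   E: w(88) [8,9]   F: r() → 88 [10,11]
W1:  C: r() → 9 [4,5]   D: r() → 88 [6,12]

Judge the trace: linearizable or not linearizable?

witness order: A, B, C, E, D, F
after step 1 (A r() → 9): value 9
after step 2 (B r() → 9): value 9
after step 3 (C r() → 9): value 9
after step 4 (E w(88)): value 88
after step 5 (D r() → 88): value 88
after step 6 (F r() → 88): value 88

linearizable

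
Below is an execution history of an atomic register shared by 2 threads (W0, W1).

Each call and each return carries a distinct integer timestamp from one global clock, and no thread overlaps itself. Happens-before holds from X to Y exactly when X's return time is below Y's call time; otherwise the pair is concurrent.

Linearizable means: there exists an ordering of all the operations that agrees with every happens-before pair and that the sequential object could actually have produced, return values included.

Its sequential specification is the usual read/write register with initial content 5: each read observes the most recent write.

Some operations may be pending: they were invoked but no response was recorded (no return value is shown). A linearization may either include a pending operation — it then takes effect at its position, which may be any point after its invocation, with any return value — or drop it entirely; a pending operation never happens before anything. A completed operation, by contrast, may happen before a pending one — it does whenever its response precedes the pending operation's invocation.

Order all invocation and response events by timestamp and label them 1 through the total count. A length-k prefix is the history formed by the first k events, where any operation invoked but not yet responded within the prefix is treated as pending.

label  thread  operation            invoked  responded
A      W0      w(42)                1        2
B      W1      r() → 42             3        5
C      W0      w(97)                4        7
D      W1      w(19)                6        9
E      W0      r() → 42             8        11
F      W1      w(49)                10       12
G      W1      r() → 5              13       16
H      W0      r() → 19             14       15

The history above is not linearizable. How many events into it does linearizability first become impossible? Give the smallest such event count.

events 1..10 are linearizable; a witness order is A, B, C, D:
step 1: A w(42) — value 42
step 2: B r() → 42 — value 42
step 3: C w(97) — value 97
step 4: D w(19) — value 19
include event 11 — E responding at 11 — and every candidate order breaks
no escape via the 1 pending operation (F): every completion choice fails
take A, B, C, D, E (pending dropped): step 5 already fails, because E r() → 42 cannot occur there
take A, B, C, E, D (pending dropped): step 4 already fails, because E r() → 42 cannot occur there

11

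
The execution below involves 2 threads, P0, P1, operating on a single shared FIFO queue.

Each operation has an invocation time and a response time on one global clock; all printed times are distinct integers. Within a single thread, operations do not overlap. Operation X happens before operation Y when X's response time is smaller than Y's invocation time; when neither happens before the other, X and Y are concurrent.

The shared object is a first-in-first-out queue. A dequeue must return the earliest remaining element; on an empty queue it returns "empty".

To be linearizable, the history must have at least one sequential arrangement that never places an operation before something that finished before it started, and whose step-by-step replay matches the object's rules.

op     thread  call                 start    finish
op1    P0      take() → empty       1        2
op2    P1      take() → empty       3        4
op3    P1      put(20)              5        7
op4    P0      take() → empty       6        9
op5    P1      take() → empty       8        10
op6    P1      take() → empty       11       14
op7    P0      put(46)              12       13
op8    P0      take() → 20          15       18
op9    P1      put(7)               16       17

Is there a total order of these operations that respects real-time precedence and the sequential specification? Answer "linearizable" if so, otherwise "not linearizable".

not linearizable

through event 9 a valid linearization exists; event 10 (op5 responding at time 10) ends that
real-time-consistent orders of the 5 completed operations: 3 — all fail the FIFO queue replay
sample order op1, op2, op3, op4, op5 stalls at step 4 — op4 take() → empty has no legal effect
sample order op1, op2, op3, op5, op4 stalls at step 4 — op5 take() → empty has no legal effect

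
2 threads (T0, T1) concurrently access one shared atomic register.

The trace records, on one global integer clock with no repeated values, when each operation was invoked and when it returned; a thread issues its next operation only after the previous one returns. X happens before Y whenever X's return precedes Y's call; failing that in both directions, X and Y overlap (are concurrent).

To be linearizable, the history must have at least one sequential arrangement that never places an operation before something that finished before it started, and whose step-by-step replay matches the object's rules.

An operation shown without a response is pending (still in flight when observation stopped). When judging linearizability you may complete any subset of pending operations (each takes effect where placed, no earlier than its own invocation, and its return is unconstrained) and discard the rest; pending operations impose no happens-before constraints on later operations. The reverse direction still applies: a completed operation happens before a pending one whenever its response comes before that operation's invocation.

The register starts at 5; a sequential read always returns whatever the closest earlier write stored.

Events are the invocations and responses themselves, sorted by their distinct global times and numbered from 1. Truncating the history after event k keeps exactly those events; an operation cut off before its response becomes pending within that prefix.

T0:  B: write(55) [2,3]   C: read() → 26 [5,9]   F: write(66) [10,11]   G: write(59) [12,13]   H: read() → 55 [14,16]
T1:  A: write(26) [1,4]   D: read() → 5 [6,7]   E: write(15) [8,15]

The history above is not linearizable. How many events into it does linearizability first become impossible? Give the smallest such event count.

one valid order for events 1..6 is A, B:
1. A write(26), leaving value 26
2. B write(55), leaving value 55
adding event 7 (D responds at 7) leaves no legal real-time order
no completion choice of the 1 pending operation (C) rescues it — every subset was tried
for example A, B, D (pending dropped) fails at step 3: D read() → 5 is not legal there
for example B, A, D (pending dropped) fails at step 3: D read() → 5 is not legal there

7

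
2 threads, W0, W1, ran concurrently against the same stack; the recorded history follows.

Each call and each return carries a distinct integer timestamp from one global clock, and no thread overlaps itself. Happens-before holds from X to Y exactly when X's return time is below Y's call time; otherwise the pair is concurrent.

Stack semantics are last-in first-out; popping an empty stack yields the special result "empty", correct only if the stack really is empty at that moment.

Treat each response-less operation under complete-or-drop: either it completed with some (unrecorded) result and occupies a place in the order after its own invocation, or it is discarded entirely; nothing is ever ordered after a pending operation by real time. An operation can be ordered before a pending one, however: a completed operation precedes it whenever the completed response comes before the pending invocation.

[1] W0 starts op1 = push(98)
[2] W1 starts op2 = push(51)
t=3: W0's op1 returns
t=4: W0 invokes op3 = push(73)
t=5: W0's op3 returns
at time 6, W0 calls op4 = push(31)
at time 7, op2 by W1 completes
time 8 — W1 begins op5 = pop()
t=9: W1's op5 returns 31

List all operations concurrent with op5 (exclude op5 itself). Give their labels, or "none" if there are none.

overlap test against op5 [8,9]: concurrent iff the interval meets 8..9
op1 [1,3]: before
op2 [2,7]: before
op3 [4,5]: before
op4 [6,…): concurrent

op4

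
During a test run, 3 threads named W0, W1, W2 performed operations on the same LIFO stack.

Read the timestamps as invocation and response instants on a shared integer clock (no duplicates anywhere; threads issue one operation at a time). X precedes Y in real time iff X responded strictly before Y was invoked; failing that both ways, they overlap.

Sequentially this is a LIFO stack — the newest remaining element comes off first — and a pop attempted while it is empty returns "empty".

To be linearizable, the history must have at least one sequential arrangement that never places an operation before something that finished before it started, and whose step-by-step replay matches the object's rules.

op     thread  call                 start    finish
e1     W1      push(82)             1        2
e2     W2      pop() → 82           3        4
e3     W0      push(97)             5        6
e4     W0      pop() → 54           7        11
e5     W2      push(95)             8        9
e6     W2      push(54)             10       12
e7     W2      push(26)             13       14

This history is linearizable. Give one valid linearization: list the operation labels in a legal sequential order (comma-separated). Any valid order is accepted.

e1, e2, e3, e5, e6, e4, e7

1. e1 push(82), leaving stack <82>
2. e2 pop() → 82, leaving stack <>
3. e3 push(97), leaving stack <97>
4. e5 push(95), leaving stack <97,95>
5. e6 push(54), leaving stack <97,95,54>
6. e4 pop() → 54, leaving stack <97,95>
7. e7 push(26), leaving stack <97,95,26>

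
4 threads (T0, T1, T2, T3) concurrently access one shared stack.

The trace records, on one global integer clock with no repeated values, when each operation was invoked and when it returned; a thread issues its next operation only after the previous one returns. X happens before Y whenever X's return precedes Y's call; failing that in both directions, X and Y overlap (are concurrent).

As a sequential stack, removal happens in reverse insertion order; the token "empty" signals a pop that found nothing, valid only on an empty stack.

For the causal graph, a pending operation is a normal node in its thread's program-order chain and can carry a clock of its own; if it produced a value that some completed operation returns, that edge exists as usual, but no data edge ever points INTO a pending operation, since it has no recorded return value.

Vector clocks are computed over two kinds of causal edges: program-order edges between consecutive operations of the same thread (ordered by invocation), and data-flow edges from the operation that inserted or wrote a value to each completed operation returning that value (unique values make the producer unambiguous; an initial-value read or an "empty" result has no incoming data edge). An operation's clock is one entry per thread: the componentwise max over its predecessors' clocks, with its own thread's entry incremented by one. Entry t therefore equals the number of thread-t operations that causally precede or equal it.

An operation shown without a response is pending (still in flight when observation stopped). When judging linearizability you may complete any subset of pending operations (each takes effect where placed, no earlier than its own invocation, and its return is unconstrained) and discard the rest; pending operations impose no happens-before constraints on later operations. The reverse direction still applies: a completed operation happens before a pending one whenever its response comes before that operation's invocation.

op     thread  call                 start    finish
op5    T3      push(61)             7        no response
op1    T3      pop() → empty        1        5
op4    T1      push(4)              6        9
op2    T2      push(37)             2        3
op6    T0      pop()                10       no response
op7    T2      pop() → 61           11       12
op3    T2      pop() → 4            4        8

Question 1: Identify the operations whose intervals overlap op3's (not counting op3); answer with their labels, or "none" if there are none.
op3 spans [4,8]; an op avoiding the whole window 4..8 is ordered, any other is concurrent
op1 [1,5]: concurrent
op2 [2,3]: before
op4 [6,9]: concurrent
op5 [7,…): concurrent
op6 [10,…): after
op7 [11,12]: after

op1, op4, op5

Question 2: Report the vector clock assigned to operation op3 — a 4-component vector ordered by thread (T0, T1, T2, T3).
root op op1, invoked 1: fresh clock plus T3's own tick → (0, 0, 0, 1)
root op op2, invoked 2: fresh clock plus T2's own tick → (0, 0, 1, 0)
root op op4, invoked 6: fresh clock plus T1's own tick → (0, 1, 0, 0)
root op op6, invoked 10: fresh clock plus T0's own tick → (1, 0, 0, 0)
from VC(op1)=(0, 0, 0, 1), op5 (invoked 7) maxes components and bumps T3 → (0, 0, 0, 2)
from VC(op2)=(0, 0, 1, 0), VC(op4)=(0, 1, 0, 0), op3 (invoked 4) maxes components and bumps T2 → (0, 1, 2, 0)
from VC(op3)=(0, 1, 2, 0), VC(op5)=(0, 0, 0, 2), op7 (invoked 11) maxes components and bumps T2 → (0, 1, 3, 2)
target: VC(op3) = (0, 1, 2, 0)

(0, 1, 2, 0)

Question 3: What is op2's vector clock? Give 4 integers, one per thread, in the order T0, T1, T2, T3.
op1 (invocation 1): nothing precedes it; T3's component alone gives (0, 0, 0, 1)
op2 (invocation 2): nothing precedes it; T2's component alone gives (0, 0, 1, 0)
op4 (invocation 6): nothing precedes it; T1's component alone gives (0, 1, 0, 0)
op6 (invocation 10): nothing precedes it; T0's component alone gives (1, 0, 0, 0)
VC(op5, invoked at 7): max of VC(op1)=(0, 0, 0, 1), then +1 on thread T3 → (0, 0, 0, 2)
VC(op3, invoked at 4): max of VC(op2)=(0, 0, 1, 0), VC(op4)=(0, 1, 0, 0), then +1 on thread T2 → (0, 1, 2, 0)
VC(op7, invoked at 11): max of VC(op3)=(0, 1, 2, 0), VC(op5)=(0, 0, 0, 2), then +1 on thread T2 → (0, 1, 3, 2)
target: VC(op2) = (0, 0, 1, 0)

(0, 0, 1, 0)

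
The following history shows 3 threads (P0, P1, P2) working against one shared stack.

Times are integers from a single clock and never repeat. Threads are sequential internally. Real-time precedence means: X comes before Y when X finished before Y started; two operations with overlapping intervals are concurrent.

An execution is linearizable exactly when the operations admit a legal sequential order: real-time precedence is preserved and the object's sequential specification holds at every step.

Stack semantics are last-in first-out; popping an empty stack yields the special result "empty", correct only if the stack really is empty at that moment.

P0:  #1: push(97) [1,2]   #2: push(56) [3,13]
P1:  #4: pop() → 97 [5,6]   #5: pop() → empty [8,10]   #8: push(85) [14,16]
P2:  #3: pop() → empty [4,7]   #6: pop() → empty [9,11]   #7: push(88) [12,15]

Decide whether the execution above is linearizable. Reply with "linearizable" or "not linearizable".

witness order: #1, #4, #3, #5, #6, #2, #7, #8
1. #1 push(97), leaving stack <97>
2. #4 pop() → 97, leaving stack <>
3. #3 pop() → empty, leaving stack <>
4. #5 pop() → empty, leaving stack <>
5. #6 pop() → empty, leaving stack <>
6. #2 push(56), leaving stack <56>
7. #7 push(88), leaving stack <56,88>
8. #8 push(85), leaving stack <56,88,85>

linearizable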